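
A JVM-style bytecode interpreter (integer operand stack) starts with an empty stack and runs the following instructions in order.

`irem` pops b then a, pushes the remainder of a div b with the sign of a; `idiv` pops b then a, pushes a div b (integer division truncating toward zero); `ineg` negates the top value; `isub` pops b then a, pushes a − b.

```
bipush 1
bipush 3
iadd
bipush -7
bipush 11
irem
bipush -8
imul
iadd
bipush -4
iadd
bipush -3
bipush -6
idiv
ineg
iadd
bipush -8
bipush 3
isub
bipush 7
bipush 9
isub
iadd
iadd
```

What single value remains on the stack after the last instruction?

bipush 1   1
bipush 3   1 3
iadd       4
bipush -7  4 -7
bipush 11  4 -7 11
irem       4 -7
bipush -8  4 -7 -8
imul       4 56
iadd       60
bipush -4  60 -4
iadd       56
bipush -3  56 -3
bipush -6  56 -3 -6
idiv       56 0
ineg       56 0
iadd       56
bipush -8  56 -8
bipush 3   56 -8 3
isub       56 -11
bipush 7   56 -11 7
bipush 9   56 -11 7 9
isub       56 -11 -2
iadd       56 -13
iadd       43

43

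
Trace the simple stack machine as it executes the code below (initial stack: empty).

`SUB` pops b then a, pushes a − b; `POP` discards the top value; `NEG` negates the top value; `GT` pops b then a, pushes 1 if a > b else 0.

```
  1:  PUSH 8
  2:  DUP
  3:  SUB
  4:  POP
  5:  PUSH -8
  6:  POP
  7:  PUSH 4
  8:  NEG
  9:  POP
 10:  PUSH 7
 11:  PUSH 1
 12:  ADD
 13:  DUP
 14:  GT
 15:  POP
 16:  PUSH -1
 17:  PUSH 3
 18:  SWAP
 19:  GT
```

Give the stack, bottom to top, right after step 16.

PUSH 8   [8]
DUP      [8, 8]
SUB      [0]
POP      []
PUSH -8  [-8]
POP      []
PUSH 4   [4]
NEG      [-4]
POP      []
PUSH 7   [7]
PUSH 1   [7, 1]
ADD      [8]
DUP      [8, 8]
GT       [0]
POP      []
PUSH -1  [-1]

[-1]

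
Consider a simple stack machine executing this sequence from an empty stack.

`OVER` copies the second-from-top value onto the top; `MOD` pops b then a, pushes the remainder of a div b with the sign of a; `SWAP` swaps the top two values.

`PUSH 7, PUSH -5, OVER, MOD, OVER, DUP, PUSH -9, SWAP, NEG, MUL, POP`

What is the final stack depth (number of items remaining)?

PUSH 7  : 7
PUSH -5 : 7 -5
OVER    : 7 -5 7
MOD     : 7 -5
OVER    : 7 -5 7
DUP     : 7 -5 7 7
PUSH -9 : 7 -5 7 7 -9
SWAP    : 7 -5 7 -9 7
NEG     : 7 -5 7 -9 -7
MUL     : 7 -5 7 63
POP     : 7 -5 7

3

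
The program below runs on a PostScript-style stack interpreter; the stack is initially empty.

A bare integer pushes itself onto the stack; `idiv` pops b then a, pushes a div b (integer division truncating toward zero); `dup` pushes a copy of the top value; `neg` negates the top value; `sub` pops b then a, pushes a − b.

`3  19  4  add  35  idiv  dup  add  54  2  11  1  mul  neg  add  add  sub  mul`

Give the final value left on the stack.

-135

3    : [3]
19   : [3, 19]
4    : [3, 19, 4]
add  : [3, 23]
35   : [3, 23, 35]
idiv : [3, 0]
dup  : [3, 0, 0]
add  : [3, 0]
54   : [3, 0, 54]
2    : [3, 0, 54, 2]
11   : [3, 0, 54, 2, 11]
1    : [3, 0, 54, 2, 11, 1]
mul  : [3, 0, 54, 2, 11]
neg  : [3, 0, 54, 2, -11]
add  : [3, 0, 54, -9]
add  : [3, 0, 45]
sub  : [3, -45]
mul  : [-135]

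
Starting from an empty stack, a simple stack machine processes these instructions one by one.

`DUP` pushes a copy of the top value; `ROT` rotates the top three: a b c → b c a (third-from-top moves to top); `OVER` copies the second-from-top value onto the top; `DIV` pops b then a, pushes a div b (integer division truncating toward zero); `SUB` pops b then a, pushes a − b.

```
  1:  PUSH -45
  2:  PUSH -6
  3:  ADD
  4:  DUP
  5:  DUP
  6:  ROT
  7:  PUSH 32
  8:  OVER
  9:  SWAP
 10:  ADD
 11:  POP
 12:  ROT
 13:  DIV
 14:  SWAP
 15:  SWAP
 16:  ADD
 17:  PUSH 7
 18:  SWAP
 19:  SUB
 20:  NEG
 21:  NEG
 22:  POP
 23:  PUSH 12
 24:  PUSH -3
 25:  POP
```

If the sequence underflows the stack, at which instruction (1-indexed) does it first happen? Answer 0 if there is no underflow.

0

PUSH -45  [-45]
PUSH -6   [-45, -6]
ADD       [-51]
DUP       [-51, -51]
DUP       [-51, -51, -51]
ROT       [-51, -51, -51]
PUSH 32   [-51, -51, -51, 32]
OVER      [-51, -51, -51, 32, -51]
SWAP      [-51, -51, -51, -51, 32]
ADD       [-51, -51, -51, -19]
POP       [-51, -51, -51]
ROT       [-51, -51, -51]
DIV       [-51, 1]
SWAP      [1, -51]
SWAP      [-51, 1]
ADD       [-50]
PUSH 7    [-50, 7]
SWAP      [7, -50]
SUB       [57]
NEG       [-57]
NEG       [57]
POP       []
PUSH 12   [12]
PUSH -3   [12, -3]
POP       [12]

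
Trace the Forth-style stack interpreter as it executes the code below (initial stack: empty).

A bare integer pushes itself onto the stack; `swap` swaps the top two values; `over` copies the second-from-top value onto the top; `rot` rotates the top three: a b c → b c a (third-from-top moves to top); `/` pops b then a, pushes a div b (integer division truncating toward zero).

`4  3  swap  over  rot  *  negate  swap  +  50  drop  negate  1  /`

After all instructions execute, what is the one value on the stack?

4      → 4
3      → 4 3
swap   → 3 4
over   → 3 4 3
rot    → 4 3 3
*      → 4 9
negate → 4 -9
swap   → -9 4
+      → -5
50     → -5 50
drop   → -5
negate → 5
1      → 5 1
/      → 5

5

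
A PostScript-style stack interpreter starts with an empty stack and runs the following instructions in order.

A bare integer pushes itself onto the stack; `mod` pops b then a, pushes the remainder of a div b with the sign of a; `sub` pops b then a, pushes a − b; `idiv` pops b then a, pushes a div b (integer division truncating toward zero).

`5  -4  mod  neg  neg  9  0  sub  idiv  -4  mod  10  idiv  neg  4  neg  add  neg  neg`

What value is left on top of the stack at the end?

-4

5    → 5
-4   → 5 -4
mod  → 1
neg  → -1
neg  → 1
9    → 1 9
0    → 1 9 0
sub  → 1 9
idiv → 0
-4   → 0 -4
mod  → 0
10   → 0 10
idiv → 0
neg  → 0
4    → 0 4
neg  → 0 -4
add  → -4
neg  → 4
neg  → -4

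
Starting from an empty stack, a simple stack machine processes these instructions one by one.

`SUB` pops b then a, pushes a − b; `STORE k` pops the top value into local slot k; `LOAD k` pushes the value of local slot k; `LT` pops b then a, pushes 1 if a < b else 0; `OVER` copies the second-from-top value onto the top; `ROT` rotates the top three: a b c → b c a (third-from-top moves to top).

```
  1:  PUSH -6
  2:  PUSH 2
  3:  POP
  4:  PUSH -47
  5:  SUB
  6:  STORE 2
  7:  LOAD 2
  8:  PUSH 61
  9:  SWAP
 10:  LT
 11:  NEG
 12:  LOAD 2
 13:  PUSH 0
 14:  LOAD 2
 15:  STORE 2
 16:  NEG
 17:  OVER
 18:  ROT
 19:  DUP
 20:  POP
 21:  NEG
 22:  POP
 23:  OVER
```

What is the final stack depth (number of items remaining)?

4

PUSH -6  → [-6]
PUSH 2   → [-6, 2]
POP      → [-6]
PUSH -47 → [-6, -47]
SUB      → [41]
STORE 2  → []
LOAD 2   → [41]
PUSH 61  → [41, 61]
SWAP     → [61, 41]
LT       → [0]
NEG      → [0]
LOAD 2   → [0, 41]
PUSH 0   → [0, 41, 0]
LOAD 2   → [0, 41, 0, 41]
STORE 2  → [0, 41, 0]
NEG      → [0, 41, 0]
OVER     → [0, 41, 0, 41]
ROT      → [0, 0, 41, 41]
DUP      → [0, 0, 41, 41, 41]
POP      → [0, 0, 41, 41]
NEG      → [0, 0, 41, -41]
POP      → [0, 0, 41]
OVER     → [0, 0, 41, 0]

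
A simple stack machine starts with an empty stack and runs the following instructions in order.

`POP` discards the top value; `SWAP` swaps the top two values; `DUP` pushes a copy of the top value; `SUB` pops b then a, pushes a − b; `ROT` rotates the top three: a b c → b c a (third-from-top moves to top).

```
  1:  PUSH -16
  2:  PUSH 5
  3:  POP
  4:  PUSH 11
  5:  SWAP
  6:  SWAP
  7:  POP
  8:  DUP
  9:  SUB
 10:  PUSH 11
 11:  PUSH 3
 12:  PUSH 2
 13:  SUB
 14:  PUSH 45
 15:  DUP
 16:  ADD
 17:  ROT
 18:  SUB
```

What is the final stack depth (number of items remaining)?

PUSH -16  [-16]
PUSH 5    [-16, 5]
POP       [-16]
PUSH 11   [-16, 11]
SWAP      [11, -16]
SWAP      [-16, 11]
POP       [-16]
DUP       [-16, -16]
SUB       [0]
PUSH 11   [0, 11]
PUSH 3    [0, 11, 3]
PUSH 2    [0, 11, 3, 2]
SUB       [0, 11, 1]
PUSH 45   [0, 11, 1, 45]
DUP       [0, 11, 1, 45, 45]
ADD       [0, 11, 1, 90]
ROT       [0, 1, 90, 11]
SUB       [0, 1, 79]

3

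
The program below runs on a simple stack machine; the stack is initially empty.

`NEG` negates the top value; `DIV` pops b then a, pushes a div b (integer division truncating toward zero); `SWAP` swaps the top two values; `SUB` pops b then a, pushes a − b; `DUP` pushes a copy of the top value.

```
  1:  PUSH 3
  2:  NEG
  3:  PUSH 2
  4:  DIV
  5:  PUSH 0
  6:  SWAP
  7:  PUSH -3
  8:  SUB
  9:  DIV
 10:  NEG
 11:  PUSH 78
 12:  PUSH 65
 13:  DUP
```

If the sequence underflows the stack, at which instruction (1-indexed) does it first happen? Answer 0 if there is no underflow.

0

PUSH 3  → [3]
NEG     → [-3]
PUSH 2  → [-3, 2]
DIV     → [-1]
PUSH 0  → [-1, 0]
SWAP    → [0, -1]
PUSH -3 → [0, -1, -3]
SUB     → [0, 2]
DIV     → [0]
NEG     → [0]
PUSH 78 → [0, 78]
PUSH 65 → [0, 78, 65]
DUP     → [0, 78, 65, 65]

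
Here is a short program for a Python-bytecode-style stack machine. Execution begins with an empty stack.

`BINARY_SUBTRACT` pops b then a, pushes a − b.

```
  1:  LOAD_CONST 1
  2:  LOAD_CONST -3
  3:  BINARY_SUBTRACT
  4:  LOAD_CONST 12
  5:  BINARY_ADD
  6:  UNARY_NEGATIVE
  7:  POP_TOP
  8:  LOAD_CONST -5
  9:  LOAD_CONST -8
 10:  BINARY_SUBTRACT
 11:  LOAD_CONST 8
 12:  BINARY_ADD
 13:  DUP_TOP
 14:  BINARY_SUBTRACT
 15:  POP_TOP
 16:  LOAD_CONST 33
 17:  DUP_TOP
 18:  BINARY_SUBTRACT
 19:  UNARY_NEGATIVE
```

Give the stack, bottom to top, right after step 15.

LOAD_CONST 1     1
LOAD_CONST -3    1 -3
BINARY_SUBTRACT  4
LOAD_CONST 12    4 12
BINARY_ADD       16
UNARY_NEGATIVE   -16
POP_TOP          (empty)
LOAD_CONST -5    -5
LOAD_CONST -8    -5 -8
BINARY_SUBTRACT  3
LOAD_CONST 8     3 8
BINARY_ADD       11
DUP_TOP          11 11
BINARY_SUBTRACT  0
POP_TOP          (empty)

[]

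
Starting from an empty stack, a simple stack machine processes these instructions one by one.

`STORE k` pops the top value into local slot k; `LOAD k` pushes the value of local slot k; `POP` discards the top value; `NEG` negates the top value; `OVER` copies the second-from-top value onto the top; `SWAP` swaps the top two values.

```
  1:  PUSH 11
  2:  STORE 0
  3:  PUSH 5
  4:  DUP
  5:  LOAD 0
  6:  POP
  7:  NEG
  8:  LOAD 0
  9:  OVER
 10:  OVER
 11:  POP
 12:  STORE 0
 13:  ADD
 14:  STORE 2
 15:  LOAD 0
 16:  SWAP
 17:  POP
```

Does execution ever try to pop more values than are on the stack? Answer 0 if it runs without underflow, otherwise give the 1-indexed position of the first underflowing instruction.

0

PUSH 11 -> 11
STORE 0 -> (empty)
PUSH 5  -> 5
DUP     -> 5 5
LOAD 0  -> 5 5 11
POP     -> 5 5
NEG     -> 5 -5
LOAD 0  -> 5 -5 11
OVER    -> 5 -5 11 -5
OVER    -> 5 -5 11 -5 11
POP     -> 5 -5 11 -5
STORE 0 -> 5 -5 11
ADD     -> 5 6
STORE 2 -> 5
LOAD 0  -> 5 -5
SWAP    -> -5 5
POP     -> -5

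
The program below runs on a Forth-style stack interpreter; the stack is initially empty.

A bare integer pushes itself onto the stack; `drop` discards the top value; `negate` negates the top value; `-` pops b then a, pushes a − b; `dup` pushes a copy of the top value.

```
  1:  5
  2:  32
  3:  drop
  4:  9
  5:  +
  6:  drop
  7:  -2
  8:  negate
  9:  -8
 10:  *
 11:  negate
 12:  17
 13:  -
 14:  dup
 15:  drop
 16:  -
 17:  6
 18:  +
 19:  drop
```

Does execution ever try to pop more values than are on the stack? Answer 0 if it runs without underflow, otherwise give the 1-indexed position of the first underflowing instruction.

5      -> 5
32     -> 5 32
drop   -> 5
9      -> 5 9
+      -> 14
drop   -> (empty)
-2     -> -2
negate -> 2
-8     -> 2 -8
*      -> -16
negate -> 16
17     -> 16 17
-      -> -1
dup    -> -1 -1
drop   -> -1
-  — needs 2 operands, stack has 1 → underflow

16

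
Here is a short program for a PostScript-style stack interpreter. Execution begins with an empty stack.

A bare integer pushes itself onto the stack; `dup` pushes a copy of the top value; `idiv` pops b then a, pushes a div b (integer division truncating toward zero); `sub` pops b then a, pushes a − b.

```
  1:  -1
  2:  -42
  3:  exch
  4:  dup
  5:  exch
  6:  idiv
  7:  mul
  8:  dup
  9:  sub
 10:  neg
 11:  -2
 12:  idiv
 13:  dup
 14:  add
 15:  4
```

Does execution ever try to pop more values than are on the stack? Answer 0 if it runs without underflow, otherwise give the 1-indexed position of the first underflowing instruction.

0

-1   : -1
-42  : -1 -42
exch : -42 -1
dup  : -42 -1 -1
exch : -42 -1 -1
idiv : -42 1
mul  : -42
dup  : -42 -42
sub  : 0
neg  : 0
-2   : 0 -2
idiv : 0
dup  : 0 0
add  : 0
4    : 0 4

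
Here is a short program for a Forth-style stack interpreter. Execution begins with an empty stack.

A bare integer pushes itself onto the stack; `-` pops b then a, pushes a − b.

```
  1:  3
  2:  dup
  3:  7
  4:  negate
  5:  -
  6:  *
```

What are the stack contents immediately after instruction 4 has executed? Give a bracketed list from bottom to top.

[3, 3, -7]

3      : [3]
dup    : [3, 3]
7      : [3, 3, 7]
negate : [3, 3, -7]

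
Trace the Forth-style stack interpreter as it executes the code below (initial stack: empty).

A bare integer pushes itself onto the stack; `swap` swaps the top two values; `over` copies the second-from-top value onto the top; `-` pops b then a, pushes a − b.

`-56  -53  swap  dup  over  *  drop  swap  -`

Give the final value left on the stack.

-56   [-56]
-53   [-56, -53]
swap  [-53, -56]
dup   [-53, -56, -56]
over  [-53, -56, -56, -56]
*     [-53, -56, 3136]
drop  [-53, -56]
swap  [-56, -53]
-     [-3]

-3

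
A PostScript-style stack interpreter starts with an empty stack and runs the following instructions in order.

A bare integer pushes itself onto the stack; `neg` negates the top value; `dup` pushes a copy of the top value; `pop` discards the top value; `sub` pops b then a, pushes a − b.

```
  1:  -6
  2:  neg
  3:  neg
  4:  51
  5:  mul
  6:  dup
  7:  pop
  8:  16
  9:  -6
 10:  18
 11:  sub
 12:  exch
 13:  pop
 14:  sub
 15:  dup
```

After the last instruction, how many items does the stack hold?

2

-6   -> -6
neg  -> 6
neg  -> -6
51   -> -6 51
mul  -> -306
dup  -> -306 -306
pop  -> -306
16   -> -306 16
-6   -> -306 16 -6
18   -> -306 16 -6 18
sub  -> -306 16 -24
exch -> -306 -24 16
pop  -> -306 -24
sub  -> -282
dup  -> -282 -282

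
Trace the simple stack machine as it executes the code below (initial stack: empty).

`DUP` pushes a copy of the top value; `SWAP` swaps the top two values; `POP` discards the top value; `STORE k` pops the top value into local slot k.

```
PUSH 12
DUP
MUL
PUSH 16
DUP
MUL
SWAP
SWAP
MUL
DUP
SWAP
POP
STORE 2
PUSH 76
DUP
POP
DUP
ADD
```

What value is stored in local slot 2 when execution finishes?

PUSH 12 -> 12
DUP     -> 12 12
MUL     -> 144
PUSH 16 -> 144 16
DUP     -> 144 16 16
MUL     -> 144 256
SWAP    -> 256 144
SWAP    -> 144 256
MUL     -> 36864
DUP     -> 36864 36864
SWAP    -> 36864 36864
POP     -> 36864
STORE 2 -> (empty)
PUSH 76 -> 76
DUP     -> 76 76
POP     -> 76
DUP     -> 76 76
ADD     -> 152

36864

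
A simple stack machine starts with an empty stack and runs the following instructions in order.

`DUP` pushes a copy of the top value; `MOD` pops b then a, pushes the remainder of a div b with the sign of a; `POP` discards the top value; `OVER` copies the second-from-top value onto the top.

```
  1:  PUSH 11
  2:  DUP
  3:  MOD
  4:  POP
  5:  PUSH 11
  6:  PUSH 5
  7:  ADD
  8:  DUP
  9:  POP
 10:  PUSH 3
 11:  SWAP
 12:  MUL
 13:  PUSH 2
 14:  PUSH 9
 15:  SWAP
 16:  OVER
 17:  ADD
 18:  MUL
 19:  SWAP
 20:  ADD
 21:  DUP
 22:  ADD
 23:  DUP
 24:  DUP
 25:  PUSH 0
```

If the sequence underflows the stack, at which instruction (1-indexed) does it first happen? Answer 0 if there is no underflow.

PUSH 11  [11]
DUP      [11, 11]
MOD      [0]
POP      []
PUSH 11  [11]
PUSH 5   [11, 5]
ADD      [16]
DUP      [16, 16]
POP      [16]
PUSH 3   [16, 3]
SWAP     [3, 16]
MUL      [48]
PUSH 2   [48, 2]
PUSH 9   [48, 2, 9]
SWAP     [48, 9, 2]
OVER     [48, 9, 2, 9]
ADD      [48, 9, 11]
MUL      [48, 99]
SWAP     [99, 48]
ADD      [147]
DUP      [147, 147]
ADD      [294]
DUP      [294, 294]
DUP      [294, 294, 294]
PUSH 0   [294, 294, 294, 0]

0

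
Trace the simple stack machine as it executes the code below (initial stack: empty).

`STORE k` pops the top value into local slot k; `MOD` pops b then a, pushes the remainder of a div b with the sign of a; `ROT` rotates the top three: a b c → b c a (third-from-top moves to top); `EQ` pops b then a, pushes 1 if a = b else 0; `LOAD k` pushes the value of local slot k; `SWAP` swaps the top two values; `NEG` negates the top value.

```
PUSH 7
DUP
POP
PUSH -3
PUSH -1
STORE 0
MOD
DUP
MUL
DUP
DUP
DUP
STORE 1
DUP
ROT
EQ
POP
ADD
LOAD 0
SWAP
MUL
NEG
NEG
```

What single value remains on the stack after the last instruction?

-2

PUSH 7  → 7
DUP     → 7 7
POP     → 7
PUSH -3 → 7 -3
PUSH -1 → 7 -3 -1
STORE 0 → 7 -3
MOD     → 1
DUP     → 1 1
MUL     → 1
DUP     → 1 1
DUP     → 1 1 1
DUP     → 1 1 1 1
STORE 1 → 1 1 1
DUP     → 1 1 1 1
ROT     → 1 1 1 1
EQ      → 1 1 1
POP     → 1 1
ADD     → 2
LOAD 0  → 2 -1
SWAP    → -1 2
MUL     → -2
NEG     → 2
NEG     → -2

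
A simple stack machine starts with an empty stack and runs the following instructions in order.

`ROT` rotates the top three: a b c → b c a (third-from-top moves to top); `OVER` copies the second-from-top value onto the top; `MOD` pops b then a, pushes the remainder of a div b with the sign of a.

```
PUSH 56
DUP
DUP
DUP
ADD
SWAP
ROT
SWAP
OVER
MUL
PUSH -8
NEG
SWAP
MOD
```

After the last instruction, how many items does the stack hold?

3

PUSH 56  [56]
DUP      [56, 56]
DUP      [56, 56, 56]
DUP      [56, 56, 56, 56]
ADD      [56, 56, 112]
SWAP     [56, 112, 56]
ROT      [112, 56, 56]
SWAP     [112, 56, 56]
OVER     [112, 56, 56, 56]
MUL      [112, 56, 3136]
PUSH -8  [112, 56, 3136, -8]
NEG      [112, 56, 3136, 8]
SWAP     [112, 56, 8, 3136]
MOD      [112, 56, 8]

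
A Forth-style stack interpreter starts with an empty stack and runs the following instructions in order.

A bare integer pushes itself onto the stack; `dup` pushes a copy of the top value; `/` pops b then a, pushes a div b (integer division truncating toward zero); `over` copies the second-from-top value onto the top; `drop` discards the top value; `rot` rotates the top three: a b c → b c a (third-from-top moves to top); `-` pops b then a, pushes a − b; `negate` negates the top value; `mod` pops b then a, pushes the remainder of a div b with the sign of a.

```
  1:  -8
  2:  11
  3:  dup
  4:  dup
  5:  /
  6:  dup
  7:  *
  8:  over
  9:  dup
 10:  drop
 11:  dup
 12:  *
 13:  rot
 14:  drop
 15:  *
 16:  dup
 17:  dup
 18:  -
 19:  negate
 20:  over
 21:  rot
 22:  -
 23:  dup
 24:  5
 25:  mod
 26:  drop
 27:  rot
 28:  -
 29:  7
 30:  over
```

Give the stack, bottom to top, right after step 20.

-8     -> -8
11     -> -8 11
dup    -> -8 11 11
dup    -> -8 11 11 11
/      -> -8 11 1
dup    -> -8 11 1 1
*      -> -8 11 1
over   -> -8 11 1 11
dup    -> -8 11 1 11 11
drop   -> -8 11 1 11
dup    -> -8 11 1 11 11
*      -> -8 11 1 121
rot    -> -8 1 121 11
drop   -> -8 1 121
*      -> -8 121
dup    -> -8 121 121
dup    -> -8 121 121 121
-      -> -8 121 0
negate -> -8 121 0
over   -> -8 121 0 121

[-8, 121, 0, 121]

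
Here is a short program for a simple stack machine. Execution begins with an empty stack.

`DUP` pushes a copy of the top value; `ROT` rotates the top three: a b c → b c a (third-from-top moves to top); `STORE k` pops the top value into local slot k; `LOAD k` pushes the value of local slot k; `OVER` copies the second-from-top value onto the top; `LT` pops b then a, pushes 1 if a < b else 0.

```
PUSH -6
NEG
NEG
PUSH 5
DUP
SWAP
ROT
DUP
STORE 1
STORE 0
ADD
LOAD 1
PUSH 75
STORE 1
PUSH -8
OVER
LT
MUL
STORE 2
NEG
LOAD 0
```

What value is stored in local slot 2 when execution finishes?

PUSH -6 -> -6
NEG     -> 6
NEG     -> -6
PUSH 5  -> -6 5
DUP     -> -6 5 5
SWAP    -> -6 5 5
ROT     -> 5 5 -6
DUP     -> 5 5 -6 -6
STORE 1 -> 5 5 -6
STORE 0 -> 5 5
ADD     -> 10
LOAD 1  -> 10 -6
PUSH 75 -> 10 -6 75
STORE 1 -> 10 -6
PUSH -8 -> 10 -6 -8
OVER    -> 10 -6 -8 -6
LT      -> 10 -6 1
MUL     -> 10 -6
STORE 2 -> 10
NEG     -> -10
LOAD 0  -> -10 -6

-6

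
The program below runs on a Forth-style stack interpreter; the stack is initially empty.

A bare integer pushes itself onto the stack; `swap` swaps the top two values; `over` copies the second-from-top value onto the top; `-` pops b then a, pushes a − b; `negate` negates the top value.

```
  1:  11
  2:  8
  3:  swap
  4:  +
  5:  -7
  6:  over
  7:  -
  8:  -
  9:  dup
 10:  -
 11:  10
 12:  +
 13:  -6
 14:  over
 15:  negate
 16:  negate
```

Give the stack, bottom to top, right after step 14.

11   -> 11
8    -> 11 8
swap -> 8 11
+    -> 19
-7   -> 19 -7
over -> 19 -7 19
-    -> 19 -26
-    -> 45
dup  -> 45 45
-    -> 0
10   -> 0 10
+    -> 10
-6   -> 10 -6
over -> 10 -6 10

[10, -6, 10]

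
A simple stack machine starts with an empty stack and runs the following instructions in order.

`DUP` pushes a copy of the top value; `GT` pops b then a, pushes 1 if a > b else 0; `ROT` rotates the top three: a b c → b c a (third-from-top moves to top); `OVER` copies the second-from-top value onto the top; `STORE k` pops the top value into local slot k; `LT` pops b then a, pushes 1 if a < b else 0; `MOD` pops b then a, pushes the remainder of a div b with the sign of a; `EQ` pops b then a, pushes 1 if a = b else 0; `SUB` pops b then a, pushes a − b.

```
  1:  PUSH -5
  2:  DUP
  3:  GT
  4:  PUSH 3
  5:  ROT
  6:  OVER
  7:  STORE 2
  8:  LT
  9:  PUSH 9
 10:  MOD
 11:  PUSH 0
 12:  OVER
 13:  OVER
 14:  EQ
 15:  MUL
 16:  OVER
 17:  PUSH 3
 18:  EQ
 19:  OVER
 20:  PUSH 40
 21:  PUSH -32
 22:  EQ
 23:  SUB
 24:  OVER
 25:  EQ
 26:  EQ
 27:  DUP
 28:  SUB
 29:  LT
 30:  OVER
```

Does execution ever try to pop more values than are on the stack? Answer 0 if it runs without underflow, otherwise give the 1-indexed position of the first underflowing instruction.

5

PUSH -5 -> [-5]
DUP     -> [-5, -5]
GT      -> [0]
PUSH 3  -> [0, 3]
ROT  — needs 3 operands, stack has 2 → underflow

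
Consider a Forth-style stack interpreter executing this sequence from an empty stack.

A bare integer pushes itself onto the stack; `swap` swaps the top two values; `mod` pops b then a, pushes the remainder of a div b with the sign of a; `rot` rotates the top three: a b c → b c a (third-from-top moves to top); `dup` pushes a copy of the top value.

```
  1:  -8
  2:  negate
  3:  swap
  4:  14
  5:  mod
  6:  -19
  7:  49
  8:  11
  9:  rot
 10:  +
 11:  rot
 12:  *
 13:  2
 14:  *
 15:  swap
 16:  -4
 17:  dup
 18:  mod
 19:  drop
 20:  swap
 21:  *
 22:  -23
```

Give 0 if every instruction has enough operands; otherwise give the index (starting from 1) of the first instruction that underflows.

3

-8     → -8
negate → 8
swap  — needs 2 operands, stack has 1 → underflow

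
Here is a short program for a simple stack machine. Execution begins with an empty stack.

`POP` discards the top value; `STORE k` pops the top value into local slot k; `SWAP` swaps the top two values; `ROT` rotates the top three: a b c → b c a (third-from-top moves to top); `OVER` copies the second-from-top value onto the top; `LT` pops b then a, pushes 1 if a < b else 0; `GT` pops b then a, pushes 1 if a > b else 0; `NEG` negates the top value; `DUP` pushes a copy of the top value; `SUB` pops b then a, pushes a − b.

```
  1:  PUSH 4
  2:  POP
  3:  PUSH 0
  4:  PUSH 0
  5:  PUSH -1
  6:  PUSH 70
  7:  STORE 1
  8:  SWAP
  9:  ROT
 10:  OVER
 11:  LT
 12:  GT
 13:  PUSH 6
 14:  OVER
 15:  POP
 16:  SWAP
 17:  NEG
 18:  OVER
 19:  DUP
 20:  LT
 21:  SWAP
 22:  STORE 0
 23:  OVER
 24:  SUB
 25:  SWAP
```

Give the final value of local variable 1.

70

PUSH 4  → 4
POP     → (empty)
PUSH 0  → 0
PUSH 0  → 0 0
PUSH -1 → 0 0 -1
PUSH 70 → 0 0 -1 70
STORE 1 → 0 0 -1
SWAP    → 0 -1 0
ROT     → -1 0 0
OVER    → -1 0 0 0
LT      → -1 0 0
GT      → -1 0
PUSH 6  → -1 0 6
OVER    → -1 0 6 0
POP     → -1 0 6
SWAP    → -1 6 0
NEG     → -1 6 0
OVER    → -1 6 0 6
DUP     → -1 6 0 6 6
LT      → -1 6 0 0
SWAP    → -1 6 0 0
STORE 0 → -1 6 0
OVER    → -1 6 0 6
SUB     → -1 6 -6
SWAP    → -1 -6 6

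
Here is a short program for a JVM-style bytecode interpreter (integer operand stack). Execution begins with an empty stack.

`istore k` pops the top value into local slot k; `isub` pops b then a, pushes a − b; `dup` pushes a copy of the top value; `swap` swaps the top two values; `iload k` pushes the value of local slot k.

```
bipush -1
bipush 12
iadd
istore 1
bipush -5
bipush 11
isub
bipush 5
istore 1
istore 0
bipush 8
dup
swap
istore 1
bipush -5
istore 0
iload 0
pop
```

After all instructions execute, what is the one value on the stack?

8

bipush -1 -> [-1]
bipush 12 -> [-1, 12]
iadd      -> [11]
istore 1  -> []
bipush -5 -> [-5]
bipush 11 -> [-5, 11]
isub      -> [-16]
bipush 5  -> [-16, 5]
istore 1  -> [-16]
istore 0  -> []
bipush 8  -> [8]
dup       -> [8, 8]
swap      -> [8, 8]
istore 1  -> [8]
bipush -5 -> [8, -5]
istore 0  -> [8]
iload 0   -> [8, -5]
pop       -> [8]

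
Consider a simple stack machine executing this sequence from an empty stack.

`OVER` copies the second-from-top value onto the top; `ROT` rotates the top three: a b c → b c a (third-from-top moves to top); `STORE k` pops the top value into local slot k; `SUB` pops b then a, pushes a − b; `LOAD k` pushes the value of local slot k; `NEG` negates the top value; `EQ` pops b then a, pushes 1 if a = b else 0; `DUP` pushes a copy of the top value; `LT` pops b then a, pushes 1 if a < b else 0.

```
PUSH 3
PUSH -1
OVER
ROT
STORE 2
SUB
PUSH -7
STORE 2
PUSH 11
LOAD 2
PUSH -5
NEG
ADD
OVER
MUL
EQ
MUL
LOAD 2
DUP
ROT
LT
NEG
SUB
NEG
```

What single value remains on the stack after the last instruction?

PUSH 3   3
PUSH -1  3 -1
OVER     3 -1 3
ROT      -1 3 3
STORE 2  -1 3
SUB      -4
PUSH -7  -4 -7
STORE 2  -4
PUSH 11  -4 11
LOAD 2   -4 11 -7
PUSH -5  -4 11 -7 -5
NEG      -4 11 -7 5
ADD      -4 11 -2
OVER     -4 11 -2 11
MUL      -4 11 -22
EQ       -4 0
MUL      0
LOAD 2   0 -7
DUP      0 -7 -7
ROT      -7 -7 0
LT       -7 1
NEG      -7 -1
SUB      -6
NEG      6

6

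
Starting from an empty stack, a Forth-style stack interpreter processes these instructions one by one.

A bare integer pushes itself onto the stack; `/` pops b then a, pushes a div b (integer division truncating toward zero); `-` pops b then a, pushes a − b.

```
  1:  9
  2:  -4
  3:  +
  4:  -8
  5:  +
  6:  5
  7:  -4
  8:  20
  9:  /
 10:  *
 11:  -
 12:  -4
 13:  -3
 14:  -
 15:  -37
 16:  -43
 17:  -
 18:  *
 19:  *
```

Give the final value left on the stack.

9   → 9
-4  → 9 -4
+   → 5
-8  → 5 -8
+   → -3
5   → -3 5
-4  → -3 5 -4
20  → -3 5 -4 20
/   → -3 5 0
*   → -3 0
-   → -3
-4  → -3 -4
-3  → -3 -4 -3
-   → -3 -1
-37 → -3 -1 -37
-43 → -3 -1 -37 -43
-   → -3 -1 6
*   → -3 -6
*   → 18

18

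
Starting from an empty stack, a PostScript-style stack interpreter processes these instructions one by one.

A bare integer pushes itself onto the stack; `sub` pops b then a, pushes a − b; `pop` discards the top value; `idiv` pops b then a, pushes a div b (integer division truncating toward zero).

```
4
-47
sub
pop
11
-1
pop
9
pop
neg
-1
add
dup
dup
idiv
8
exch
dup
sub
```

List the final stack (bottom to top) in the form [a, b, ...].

[-12, 8, 0]

4     4
-47   4 -47
sub   51
pop   (empty)
11    11
-1    11 -1
pop   11
9     11 9
pop   11
neg   -11
-1    -11 -1
add   -12
dup   -12 -12
dup   -12 -12 -12
idiv  -12 1
8     -12 1 8
exch  -12 8 1
dup   -12 8 1 1
sub   -12 8 0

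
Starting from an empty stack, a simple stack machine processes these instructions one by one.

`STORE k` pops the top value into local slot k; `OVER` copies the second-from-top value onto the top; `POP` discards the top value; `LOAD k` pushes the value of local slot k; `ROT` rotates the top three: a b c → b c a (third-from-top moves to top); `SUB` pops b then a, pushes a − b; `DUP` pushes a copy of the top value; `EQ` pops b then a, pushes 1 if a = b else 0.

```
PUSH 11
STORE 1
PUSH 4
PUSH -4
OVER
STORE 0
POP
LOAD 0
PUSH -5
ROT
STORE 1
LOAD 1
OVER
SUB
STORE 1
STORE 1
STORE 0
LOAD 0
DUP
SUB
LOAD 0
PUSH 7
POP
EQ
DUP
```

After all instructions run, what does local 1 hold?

-5

PUSH 11 -> 11
STORE 1 -> (empty)
PUSH 4  -> 4
PUSH -4 -> 4 -4
OVER    -> 4 -4 4
STORE 0 -> 4 -4
POP     -> 4
LOAD 0  -> 4 4
PUSH -5 -> 4 4 -5
ROT     -> 4 -5 4
STORE 1 -> 4 -5
LOAD 1  -> 4 -5 4
OVER    -> 4 -5 4 -5
SUB     -> 4 -5 9
STORE 1 -> 4 -5
STORE 1 -> 4
STORE 0 -> (empty)
LOAD 0  -> 4
DUP     -> 4 4
SUB     -> 0
LOAD 0  -> 0 4
PUSH 7  -> 0 4 7
POP     -> 0 4
EQ      -> 0
DUP     -> 0 0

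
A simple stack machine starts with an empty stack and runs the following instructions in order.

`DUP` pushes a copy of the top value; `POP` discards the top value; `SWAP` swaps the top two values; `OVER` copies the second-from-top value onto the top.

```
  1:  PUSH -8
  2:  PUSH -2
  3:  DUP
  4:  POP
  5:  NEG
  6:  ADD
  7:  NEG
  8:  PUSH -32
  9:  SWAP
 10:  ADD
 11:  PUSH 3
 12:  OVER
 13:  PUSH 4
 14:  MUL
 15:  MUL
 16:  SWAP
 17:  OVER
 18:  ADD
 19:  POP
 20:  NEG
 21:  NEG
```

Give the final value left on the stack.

-312

PUSH -8  : -8
PUSH -2  : -8 -2
DUP      : -8 -2 -2
POP      : -8 -2
NEG      : -8 2
ADD      : -6
NEG      : 6
PUSH -32 : 6 -32
SWAP     : -32 6
ADD      : -26
PUSH 3   : -26 3
OVER     : -26 3 -26
PUSH 4   : -26 3 -26 4
MUL      : -26 3 -104
MUL      : -26 -312
SWAP     : -312 -26
OVER     : -312 -26 -312
ADD      : -312 -338
POP      : -312
NEG      : 312
NEG      : -312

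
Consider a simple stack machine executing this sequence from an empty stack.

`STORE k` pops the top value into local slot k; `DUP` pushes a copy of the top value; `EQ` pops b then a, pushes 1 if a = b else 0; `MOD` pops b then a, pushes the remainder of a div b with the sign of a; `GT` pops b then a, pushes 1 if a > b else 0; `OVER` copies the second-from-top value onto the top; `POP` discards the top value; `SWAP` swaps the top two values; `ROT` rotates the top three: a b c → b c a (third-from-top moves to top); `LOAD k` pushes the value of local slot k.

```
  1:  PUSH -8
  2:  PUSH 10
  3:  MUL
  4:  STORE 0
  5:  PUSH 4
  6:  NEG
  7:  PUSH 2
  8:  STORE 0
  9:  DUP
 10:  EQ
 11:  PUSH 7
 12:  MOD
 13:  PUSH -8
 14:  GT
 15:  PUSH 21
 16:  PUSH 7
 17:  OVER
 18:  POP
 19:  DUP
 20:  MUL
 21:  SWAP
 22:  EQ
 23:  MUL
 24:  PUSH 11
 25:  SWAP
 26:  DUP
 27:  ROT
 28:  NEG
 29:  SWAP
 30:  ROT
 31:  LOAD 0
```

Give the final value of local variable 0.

PUSH -8 -> -8
PUSH 10 -> -8 10
MUL     -> -80
STORE 0 -> (empty)
PUSH 4  -> 4
NEG     -> -4
PUSH 2  -> -4 2
STORE 0 -> -4
DUP     -> -4 -4
EQ      -> 1
PUSH 7  -> 1 7
MOD     -> 1
PUSH -8 -> 1 -8
GT      -> 1
PUSH 21 -> 1 21
PUSH 7  -> 1 21 7
OVER    -> 1 21 7 21
POP     -> 1 21 7
DUP     -> 1 21 7 7
MUL     -> 1 21 49
SWAP    -> 1 49 21
EQ      -> 1 0
MUL     -> 0
PUSH 11 -> 0 11
SWAP    -> 11 0
DUP     -> 11 0 0
ROT     -> 0 0 11
NEG     -> 0 0 -11
SWAP    -> 0 -11 0
ROT     -> -11 0 0
LOAD 0  -> -11 0 0 2

2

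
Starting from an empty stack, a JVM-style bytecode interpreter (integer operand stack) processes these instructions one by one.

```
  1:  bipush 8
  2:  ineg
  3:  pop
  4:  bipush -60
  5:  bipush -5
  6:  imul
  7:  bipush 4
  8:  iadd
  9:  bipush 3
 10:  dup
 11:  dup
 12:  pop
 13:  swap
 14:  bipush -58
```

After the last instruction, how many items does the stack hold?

4

bipush 8    [8]
ineg        [-8]
pop         []
bipush -60  [-60]
bipush -5   [-60, -5]
imul        [300]
bipush 4    [300, 4]
iadd        [304]
bipush 3    [304, 3]
dup         [304, 3, 3]
dup         [304, 3, 3, 3]
pop         [304, 3, 3]
swap        [304, 3, 3]
bipush -58  [304, 3, 3, -58]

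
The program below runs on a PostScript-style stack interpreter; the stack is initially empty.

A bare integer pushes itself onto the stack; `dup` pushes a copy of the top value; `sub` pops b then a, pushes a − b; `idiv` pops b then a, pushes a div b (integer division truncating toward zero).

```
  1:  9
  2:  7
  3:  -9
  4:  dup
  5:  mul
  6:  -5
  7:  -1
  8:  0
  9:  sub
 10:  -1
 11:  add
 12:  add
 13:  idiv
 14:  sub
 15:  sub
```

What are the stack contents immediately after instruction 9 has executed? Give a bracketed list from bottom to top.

9    [9]
7    [9, 7]
-9   [9, 7, -9]
dup  [9, 7, -9, -9]
mul  [9, 7, 81]
-5   [9, 7, 81, -5]
-1   [9, 7, 81, -5, -1]
0    [9, 7, 81, -5, -1, 0]
sub  [9, 7, 81, -5, -1]

[9, 7, 81, -5, -1]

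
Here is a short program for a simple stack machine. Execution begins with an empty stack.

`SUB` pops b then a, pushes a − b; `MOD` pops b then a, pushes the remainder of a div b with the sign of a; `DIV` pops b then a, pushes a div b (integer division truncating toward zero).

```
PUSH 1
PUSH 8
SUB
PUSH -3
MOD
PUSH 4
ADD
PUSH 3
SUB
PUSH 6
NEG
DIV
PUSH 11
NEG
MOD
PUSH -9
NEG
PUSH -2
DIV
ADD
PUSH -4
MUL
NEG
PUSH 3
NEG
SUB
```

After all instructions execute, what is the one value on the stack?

-13

PUSH 1  → 1
PUSH 8  → 1 8
SUB     → -7
PUSH -3 → -7 -3
MOD     → -1
PUSH 4  → -1 4
ADD     → 3
PUSH 3  → 3 3
SUB     → 0
PUSH 6  → 0 6
NEG     → 0 -6
DIV     → 0
PUSH 11 → 0 11
NEG     → 0 -11
MOD     → 0
PUSH -9 → 0 -9
NEG     → 0 9
PUSH -2 → 0 9 -2
DIV     → 0 -4
ADD     → -4
PUSH -4 → -4 -4
MUL     → 16
NEG     → -16
PUSH 3  → -16 3
NEG     → -16 -3
SUB     → -13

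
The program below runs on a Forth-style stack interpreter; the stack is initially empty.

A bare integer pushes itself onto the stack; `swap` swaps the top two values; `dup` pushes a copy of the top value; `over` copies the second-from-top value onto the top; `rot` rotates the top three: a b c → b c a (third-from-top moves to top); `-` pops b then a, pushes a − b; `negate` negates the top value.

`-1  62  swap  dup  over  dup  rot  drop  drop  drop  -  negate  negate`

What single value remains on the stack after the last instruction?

-1     -> [-1]
62     -> [-1, 62]
swap   -> [62, -1]
dup    -> [62, -1, -1]
over   -> [62, -1, -1, -1]
dup    -> [62, -1, -1, -1, -1]
rot    -> [62, -1, -1, -1, -1]
drop   -> [62, -1, -1, -1]
drop   -> [62, -1, -1]
drop   -> [62, -1]
-      -> [63]
negate -> [-63]
negate -> [63]

63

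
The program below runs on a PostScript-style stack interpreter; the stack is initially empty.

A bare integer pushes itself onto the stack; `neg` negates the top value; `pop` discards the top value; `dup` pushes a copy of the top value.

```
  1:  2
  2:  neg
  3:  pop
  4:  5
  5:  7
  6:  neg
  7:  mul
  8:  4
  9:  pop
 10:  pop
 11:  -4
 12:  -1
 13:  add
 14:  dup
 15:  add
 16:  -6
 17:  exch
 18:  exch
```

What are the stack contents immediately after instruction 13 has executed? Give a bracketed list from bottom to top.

[-5]

2   -> [2]
neg -> [-2]
pop -> []
5   -> [5]
7   -> [5, 7]
neg -> [5, -7]
mul -> [-35]
4   -> [-35, 4]
pop -> [-35]
pop -> []
-4  -> [-4]
-1  -> [-4, -1]
add -> [-5]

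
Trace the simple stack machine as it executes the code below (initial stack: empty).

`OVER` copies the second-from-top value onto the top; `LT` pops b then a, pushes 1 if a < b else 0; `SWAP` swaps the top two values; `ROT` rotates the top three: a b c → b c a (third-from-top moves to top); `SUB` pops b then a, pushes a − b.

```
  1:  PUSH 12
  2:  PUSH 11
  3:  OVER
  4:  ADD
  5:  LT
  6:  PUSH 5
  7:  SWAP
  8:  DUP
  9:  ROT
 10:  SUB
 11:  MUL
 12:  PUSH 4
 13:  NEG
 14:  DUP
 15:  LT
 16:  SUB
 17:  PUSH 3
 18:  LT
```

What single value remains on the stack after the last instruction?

PUSH 12 -> 12
PUSH 11 -> 12 11
OVER    -> 12 11 12
ADD     -> 12 23
LT      -> 1
PUSH 5  -> 1 5
SWAP    -> 5 1
DUP     -> 5 1 1
ROT     -> 1 1 5
SUB     -> 1 -4
MUL     -> -4
PUSH 4  -> -4 4
NEG     -> -4 -4
DUP     -> -4 -4 -4
LT      -> -4 0
SUB     -> -4
PUSH 3  -> -4 3
LT      -> 1

1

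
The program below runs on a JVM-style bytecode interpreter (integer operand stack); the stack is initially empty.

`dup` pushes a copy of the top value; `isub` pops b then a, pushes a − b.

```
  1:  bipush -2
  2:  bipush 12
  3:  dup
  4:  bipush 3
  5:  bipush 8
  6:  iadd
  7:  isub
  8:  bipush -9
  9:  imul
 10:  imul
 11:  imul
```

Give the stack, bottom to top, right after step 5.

[-2, 12, 12, 3, 8]

bipush -2 → [-2]
bipush 12 → [-2, 12]
dup       → [-2, 12, 12]
bipush 3  → [-2, 12, 12, 3]
bipush 8  → [-2, 12, 12, 3, 8]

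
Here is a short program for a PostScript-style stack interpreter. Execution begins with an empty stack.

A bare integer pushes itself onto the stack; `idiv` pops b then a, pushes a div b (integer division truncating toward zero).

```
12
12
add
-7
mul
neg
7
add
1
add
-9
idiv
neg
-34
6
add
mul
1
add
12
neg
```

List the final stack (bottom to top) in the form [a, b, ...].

12   : [12]
12   : [12, 12]
add  : [24]
-7   : [24, -7]
mul  : [-168]
neg  : [168]
7    : [168, 7]
add  : [175]
1    : [175, 1]
add  : [176]
-9   : [176, -9]
idiv : [-19]
neg  : [19]
-34  : [19, -34]
6    : [19, -34, 6]
add  : [19, -28]
mul  : [-532]
1    : [-532, 1]
add  : [-531]
12   : [-531, 12]
neg  : [-531, -12]

[-531, -12]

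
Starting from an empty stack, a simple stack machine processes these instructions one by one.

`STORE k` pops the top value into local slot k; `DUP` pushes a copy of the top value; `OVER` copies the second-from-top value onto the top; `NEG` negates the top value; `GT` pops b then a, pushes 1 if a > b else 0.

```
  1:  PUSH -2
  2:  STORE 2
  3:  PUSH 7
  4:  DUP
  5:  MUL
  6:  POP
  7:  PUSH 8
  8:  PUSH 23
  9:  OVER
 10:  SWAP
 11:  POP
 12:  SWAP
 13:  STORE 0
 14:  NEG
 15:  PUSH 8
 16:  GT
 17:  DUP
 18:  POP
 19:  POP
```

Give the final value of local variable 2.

-2

PUSH -2 -> -2
STORE 2 -> (empty)
PUSH 7  -> 7
DUP     -> 7 7
MUL     -> 49
POP     -> (empty)
PUSH 8  -> 8
PUSH 23 -> 8 23
OVER    -> 8 23 8
SWAP    -> 8 8 23
POP     -> 8 8
SWAP    -> 8 8
STORE 0 -> 8
NEG     -> -8
PUSH 8  -> -8 8
GT      -> 0
DUP     -> 0 0
POP     -> 0
POP     -> (empty)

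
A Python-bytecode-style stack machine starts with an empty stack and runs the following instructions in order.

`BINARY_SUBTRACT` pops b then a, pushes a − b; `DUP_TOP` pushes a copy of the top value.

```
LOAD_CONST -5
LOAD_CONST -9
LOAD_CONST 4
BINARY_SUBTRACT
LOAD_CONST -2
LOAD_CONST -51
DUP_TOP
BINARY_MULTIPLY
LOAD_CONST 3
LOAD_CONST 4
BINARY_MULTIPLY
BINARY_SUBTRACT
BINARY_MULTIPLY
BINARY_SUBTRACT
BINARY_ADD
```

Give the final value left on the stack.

LOAD_CONST -5   -> [-5]
LOAD_CONST -9   -> [-5, -9]
LOAD_CONST 4    -> [-5, -9, 4]
BINARY_SUBTRACT -> [-5, -13]
LOAD_CONST -2   -> [-5, -13, -2]
LOAD_CONST -51  -> [-5, -13, -2, -51]
DUP_TOP         -> [-5, -13, -2, -51, -51]
BINARY_MULTIPLY -> [-5, -13, -2, 2601]
LOAD_CONST 3    -> [-5, -13, -2, 2601, 3]
LOAD_CONST 4    -> [-5, -13, -2, 2601, 3, 4]
BINARY_MULTIPLY -> [-5, -13, -2, 2601, 12]
BINARY_SUBTRACT -> [-5, -13, -2, 2589]
BINARY_MULTIPLY -> [-5, -13, -5178]
BINARY_SUBTRACT -> [-5, 5165]
BINARY_ADD      -> [5160]

5160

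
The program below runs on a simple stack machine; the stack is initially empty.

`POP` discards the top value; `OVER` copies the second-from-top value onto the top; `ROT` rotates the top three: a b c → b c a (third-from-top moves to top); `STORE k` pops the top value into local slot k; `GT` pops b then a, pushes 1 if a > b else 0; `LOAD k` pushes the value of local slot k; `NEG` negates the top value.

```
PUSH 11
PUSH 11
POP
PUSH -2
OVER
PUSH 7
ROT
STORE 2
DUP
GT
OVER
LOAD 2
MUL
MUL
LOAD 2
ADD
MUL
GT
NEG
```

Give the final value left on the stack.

-1

PUSH 11  [11]
PUSH 11  [11, 11]
POP      [11]
PUSH -2  [11, -2]
OVER     [11, -2, 11]
PUSH 7   [11, -2, 11, 7]
ROT      [11, 11, 7, -2]
STORE 2  [11, 11, 7]
DUP      [11, 11, 7, 7]
GT       [11, 11, 0]
OVER     [11, 11, 0, 11]
LOAD 2   [11, 11, 0, 11, -2]
MUL      [11, 11, 0, -22]
MUL      [11, 11, 0]
LOAD 2   [11, 11, 0, -2]
ADD      [11, 11, -2]
MUL      [11, -22]
GT       [1]
NEG      [-1]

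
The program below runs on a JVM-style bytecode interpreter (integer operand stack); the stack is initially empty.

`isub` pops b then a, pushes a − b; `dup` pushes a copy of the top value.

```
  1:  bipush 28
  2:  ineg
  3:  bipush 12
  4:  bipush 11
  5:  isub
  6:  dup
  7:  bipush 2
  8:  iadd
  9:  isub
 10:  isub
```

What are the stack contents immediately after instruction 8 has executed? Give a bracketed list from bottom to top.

bipush 28 : [28]
ineg      : [-28]
bipush 12 : [-28, 12]
bipush 11 : [-28, 12, 11]
isub      : [-28, 1]
dup       : [-28, 1, 1]
bipush 2  : [-28, 1, 1, 2]
iadd      : [-28, 1, 3]

[-28, 1, 3]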